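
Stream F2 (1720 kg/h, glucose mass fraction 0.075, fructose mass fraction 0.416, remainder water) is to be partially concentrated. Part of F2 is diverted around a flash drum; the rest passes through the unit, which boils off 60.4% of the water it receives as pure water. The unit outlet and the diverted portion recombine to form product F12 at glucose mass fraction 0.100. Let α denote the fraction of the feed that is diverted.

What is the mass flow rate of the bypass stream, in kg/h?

All 1720×0.075 = 129 kg/h of glucose reaches F12, so F12 = 129/0.100 = 1290 kg/h and vapour = 430 kg/h.
The evaporator receives (1−α)·1720 of feed at 0.509 water and removes 0.604 of that water:
0.604×0.509×(1−α)×1720 = 430
(1−α) = 430/528.79 = 0.8132;  α = 0.1868.
Bypass flow = 0.1868×1720 = 321.33 kg/h.

321.3 kg/h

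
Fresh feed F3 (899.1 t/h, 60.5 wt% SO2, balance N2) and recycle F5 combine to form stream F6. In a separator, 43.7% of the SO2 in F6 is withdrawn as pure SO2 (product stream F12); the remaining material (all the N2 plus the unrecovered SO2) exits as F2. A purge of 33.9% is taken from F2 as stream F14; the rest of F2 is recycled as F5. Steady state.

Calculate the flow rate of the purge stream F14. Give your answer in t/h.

N2 enters only via F3 and leaves only via the purge: 899.1×0.395 = 0.339×(N2 in F2), and the separator passes all N2, so N2 in F6 = N2 in F2 = 1047.6 t/h.
SO2 in F6: m_A = 899.1×0.605 + (1−0.339)·(1−0.437)·m_A, so m_A = 543.96/0.6279 = 866.37 t/h.
F2 = (1−0.437)×866.37 + 1047.6 = 1535.4 t/h.
Purge F14 = 0.339×1535.4 = 520.5 t/h.

520.5 t/h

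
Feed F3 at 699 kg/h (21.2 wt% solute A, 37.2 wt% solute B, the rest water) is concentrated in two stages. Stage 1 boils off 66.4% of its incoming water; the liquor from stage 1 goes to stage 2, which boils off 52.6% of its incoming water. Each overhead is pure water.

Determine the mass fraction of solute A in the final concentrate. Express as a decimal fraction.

water in feed = 699×0.416 = 290.78 kg/h.
After stage 1: water left = (1−0.664)×290.78 = 97.703; stream total = 505.92 kg/h.
After stage 2: water left = (1−0.526)×97.703 = 46.311; final concentrate = 454.53 kg/h.
solute A fraction = 148.19/454.53 = 0.326.

0.326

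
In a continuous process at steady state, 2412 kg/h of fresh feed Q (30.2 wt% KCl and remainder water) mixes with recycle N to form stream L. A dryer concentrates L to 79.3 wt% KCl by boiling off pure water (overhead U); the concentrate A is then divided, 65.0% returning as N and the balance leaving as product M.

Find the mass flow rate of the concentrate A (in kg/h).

Overall KCl balance (none leaves overhead): KCl in fresh feed = KCl in product, i.e. 2412×0.302 = (1−0.650)·A·0.793.
A = 728.42/(0.793×0.350) = 2624.5 kg/h.

2624 kg/h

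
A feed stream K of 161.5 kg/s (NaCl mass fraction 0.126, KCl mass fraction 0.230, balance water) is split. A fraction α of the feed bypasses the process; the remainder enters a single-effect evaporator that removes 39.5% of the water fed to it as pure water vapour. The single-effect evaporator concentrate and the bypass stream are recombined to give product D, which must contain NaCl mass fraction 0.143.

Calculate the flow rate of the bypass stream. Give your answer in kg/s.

All 161.5×0.126 = 20.349 kg/s of NaCl reaches D, so D = 20.349/0.143 = 142.3 kg/s and vapour = 19.199 kg/s.
The evaporator receives (1−α)·161.5 of feed at 0.644 water and removes 0.395 of that water:
0.395×0.644×(1−α)×161.5 = 19.199
(1−α) = 19.199/41.082 = 0.4673;  α = 0.5327.
Bypass flow = 0.5327×161.5 = 86.025 kg/s.

86.03 kg/s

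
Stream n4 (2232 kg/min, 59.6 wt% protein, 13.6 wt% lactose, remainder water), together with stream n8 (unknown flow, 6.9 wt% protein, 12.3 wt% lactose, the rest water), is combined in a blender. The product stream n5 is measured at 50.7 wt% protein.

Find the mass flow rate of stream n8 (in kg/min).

453.5 kg/min

Let n8 be the unknown flow. Total out = 2232 + n8.
protein balance: 1330.3 + 0.069·n8 = 0.507·(2232 + n8)
(0.069 − 0.507)·n8 = 0.507×2232 − 1330.3 = -198.65
n8 = -198.65 / -0.438 = 453.53 kg/min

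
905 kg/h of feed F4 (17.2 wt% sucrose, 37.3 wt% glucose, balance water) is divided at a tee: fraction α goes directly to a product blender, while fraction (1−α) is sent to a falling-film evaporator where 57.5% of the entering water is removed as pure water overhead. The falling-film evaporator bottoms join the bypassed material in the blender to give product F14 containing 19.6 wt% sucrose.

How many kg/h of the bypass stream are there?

481.4 kg/h

All 905×0.172 = 155.66 kg/h of sucrose reaches F14, so F14 = 155.66/0.196 = 794.18 kg/h and vapour = 110.82 kg/h.
The evaporator receives (1−α)·905 of feed at 0.455 water and removes 0.575 of that water:
0.575×0.455×(1−α)×905 = 110.82
(1−α) = 110.82/236.77 = 0.4680;  α = 0.5320.
Bypass flow = 0.5320×905 = 481.43 kg/h.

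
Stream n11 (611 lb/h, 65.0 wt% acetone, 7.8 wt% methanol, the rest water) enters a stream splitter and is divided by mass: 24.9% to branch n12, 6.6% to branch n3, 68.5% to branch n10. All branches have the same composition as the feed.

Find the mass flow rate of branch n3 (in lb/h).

Branch n3 flow = 0.066×611 = 40.326 lb/h.

40.33 lb/h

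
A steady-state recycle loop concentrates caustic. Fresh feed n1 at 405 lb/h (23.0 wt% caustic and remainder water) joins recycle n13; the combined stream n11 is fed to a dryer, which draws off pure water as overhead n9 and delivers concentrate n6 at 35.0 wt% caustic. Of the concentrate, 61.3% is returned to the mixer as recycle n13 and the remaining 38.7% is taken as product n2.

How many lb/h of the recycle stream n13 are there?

421.6 lb/h

Overall caustic balance (none leaves overhead): caustic in fresh feed = caustic in product, i.e. 405×0.230 = (1−0.613)·n6·0.350.
n6 = 93.15/(0.350×0.387) = 687.71 lb/h.
Recycle n13 = 0.613×687.71 = 421.56 lb/h.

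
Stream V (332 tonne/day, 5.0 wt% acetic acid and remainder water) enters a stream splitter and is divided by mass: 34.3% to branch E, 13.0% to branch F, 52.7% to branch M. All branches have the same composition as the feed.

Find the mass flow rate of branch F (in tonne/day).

Branch F flow = 0.130×332 = 43.16 tonne/day.

43.16 tonne/day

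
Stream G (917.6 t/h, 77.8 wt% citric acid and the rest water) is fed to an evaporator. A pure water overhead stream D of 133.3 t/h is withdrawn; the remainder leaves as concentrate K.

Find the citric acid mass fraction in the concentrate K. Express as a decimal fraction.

0.910

citric acid is not removed: 917.6×0.778 = 713.89 t/h of citric acid enters K.
Concentrate = 917.6 − 133.3 = 784.3 t/h.
Mass fraction = 713.89/784.3 = 0.910.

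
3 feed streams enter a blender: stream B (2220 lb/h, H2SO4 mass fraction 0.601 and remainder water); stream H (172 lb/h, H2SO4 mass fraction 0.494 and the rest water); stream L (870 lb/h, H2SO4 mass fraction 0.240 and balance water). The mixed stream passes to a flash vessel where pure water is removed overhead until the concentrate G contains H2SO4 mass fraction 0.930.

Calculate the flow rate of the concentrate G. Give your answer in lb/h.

1751 lb/h

H2SO4 entering = 2220×0.601 + 172×0.494 + 870×0.240 = 1628 lb/h.
All H2SO4 reports to G, so G = 1628/0.930 = 1750.5 lb/h.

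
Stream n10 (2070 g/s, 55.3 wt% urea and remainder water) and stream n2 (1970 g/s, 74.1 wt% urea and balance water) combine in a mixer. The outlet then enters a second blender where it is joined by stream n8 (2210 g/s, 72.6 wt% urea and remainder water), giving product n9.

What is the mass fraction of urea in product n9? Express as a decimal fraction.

0.6734

Overall, product flow = 6250 g/s.
urea in = 2070×0.553 + 1970×0.741 + 2210×0.726 = 4208.9 g/s.
urea fraction in n9 = 0.6734.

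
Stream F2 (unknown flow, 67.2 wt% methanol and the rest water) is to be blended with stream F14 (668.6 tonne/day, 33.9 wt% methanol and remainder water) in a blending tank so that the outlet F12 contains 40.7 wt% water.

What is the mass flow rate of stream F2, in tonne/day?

2150 tonne/day

Let F2 be the unknown flow. Total out = 668.6 + F2.
water balance: 441.94 + 0.328·F2 = 0.407·(668.6 + F2)
(0.328 − 0.407)·F2 = 0.407×668.6 − 441.94 = -169.82
F2 = -169.82 / -0.079 = 2149.7 tonne/day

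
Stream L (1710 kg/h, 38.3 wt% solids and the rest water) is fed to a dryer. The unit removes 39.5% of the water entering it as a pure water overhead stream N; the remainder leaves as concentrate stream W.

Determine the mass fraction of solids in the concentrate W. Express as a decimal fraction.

0.5064

solids is not removed: 1710×0.383 = 654.93 kg/h of solids enters W.
water entering = 1710×0.617 = 1055.1 kg/h; overhead removed = 0.395×1055.1 = 416.75 kg/h.
Concentrate = 1710 − 416.75 = 1293.2 kg/h.
Mass fraction = 654.93/1293.2 = 0.5064.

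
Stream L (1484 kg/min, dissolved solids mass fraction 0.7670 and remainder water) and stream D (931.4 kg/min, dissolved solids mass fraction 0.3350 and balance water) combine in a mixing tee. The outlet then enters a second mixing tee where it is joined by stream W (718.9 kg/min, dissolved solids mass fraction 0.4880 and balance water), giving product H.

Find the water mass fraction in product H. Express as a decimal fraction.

Overall, product flow = 3134.3 kg/min.
water in = 1484×0.233 + 931.4×0.665 + 718.9×0.512 = 1333.2 kg/min.
water fraction in H = 0.4254.

0.4254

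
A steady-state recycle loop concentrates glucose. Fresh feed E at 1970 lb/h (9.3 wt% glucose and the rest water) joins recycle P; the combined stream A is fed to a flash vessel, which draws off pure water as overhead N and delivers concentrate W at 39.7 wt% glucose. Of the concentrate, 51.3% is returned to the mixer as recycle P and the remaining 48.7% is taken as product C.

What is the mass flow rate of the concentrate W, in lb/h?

Overall glucose balance (none leaves overhead): glucose in fresh feed = glucose in product, i.e. 1970×0.093 = (1−0.513)·W·0.397.
W = 183.21/(0.397×0.487) = 947.61 lb/h.

947.6 lb/h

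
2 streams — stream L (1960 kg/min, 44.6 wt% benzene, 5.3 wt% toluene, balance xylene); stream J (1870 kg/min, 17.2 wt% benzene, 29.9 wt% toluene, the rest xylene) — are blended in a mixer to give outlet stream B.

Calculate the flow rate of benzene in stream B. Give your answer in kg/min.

1196 kg/min

benzene out = benzene in = 1960×0.446 + 1870×0.172 = 1195.8 kg/min.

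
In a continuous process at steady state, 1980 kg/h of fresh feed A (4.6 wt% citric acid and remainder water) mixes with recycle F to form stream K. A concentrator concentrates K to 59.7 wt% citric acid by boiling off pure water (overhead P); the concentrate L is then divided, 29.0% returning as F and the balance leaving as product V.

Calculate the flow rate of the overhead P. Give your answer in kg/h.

1827 kg/h

Overall citric acid balance (none leaves overhead): citric acid in fresh feed = citric acid in product, i.e. 1980×0.046 = (1−0.290)·L·0.597.
L = 91.08/(0.597×0.710) = 214.88 kg/h.
Recycle F = 0.290×214.88 = 62.314 kg/h.
Combined feed K = 1980 + 62.314 = 2042.3 kg/h.
Overhead P = K − L = 2042.3 − 214.88 = 1827.4 kg/h.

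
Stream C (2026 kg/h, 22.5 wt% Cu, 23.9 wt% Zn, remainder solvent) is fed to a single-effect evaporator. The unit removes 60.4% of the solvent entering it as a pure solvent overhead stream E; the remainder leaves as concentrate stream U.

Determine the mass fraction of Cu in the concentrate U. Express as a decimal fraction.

0.333

Cu is not removed: 2026×0.225 = 455.85 kg/h of Cu enters U.
solvent entering = 2026×0.536 = 1085.9 kg/h; overhead removed = 0.604×1085.9 = 655.91 kg/h.
Concentrate = 2026 − 655.91 = 1370.1 kg/h.
Mass fraction = 455.85/1370.1 = 0.333.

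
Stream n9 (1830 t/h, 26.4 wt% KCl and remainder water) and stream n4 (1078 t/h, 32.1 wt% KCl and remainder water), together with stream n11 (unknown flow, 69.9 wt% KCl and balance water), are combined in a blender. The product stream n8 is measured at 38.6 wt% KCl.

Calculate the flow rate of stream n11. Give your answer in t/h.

937.2 t/h

Let n11 be the unknown flow. Total out = 2908 + n11.
KCl balance: 829.16 + 0.699·n11 = 0.386·(2908 + n11)
(0.699 − 0.386)·n11 = 0.386×2908 − 829.16 = 293.33
n11 = 293.33 / 0.313 = 937.16 t/h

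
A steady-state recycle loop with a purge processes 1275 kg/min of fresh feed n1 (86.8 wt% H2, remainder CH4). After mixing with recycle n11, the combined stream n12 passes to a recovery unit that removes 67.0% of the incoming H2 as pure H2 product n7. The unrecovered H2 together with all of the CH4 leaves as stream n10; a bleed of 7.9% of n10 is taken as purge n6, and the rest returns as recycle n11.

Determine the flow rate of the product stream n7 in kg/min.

1065 kg/min

H2 in n12: m_A = 1275×0.868 + (1−0.079)·(1−0.670)·m_A, so m_A = 1106.7/0.6961 = 1589.9 kg/min.
Product n7 = 0.670×1589.9 = 1065.3 kg/min.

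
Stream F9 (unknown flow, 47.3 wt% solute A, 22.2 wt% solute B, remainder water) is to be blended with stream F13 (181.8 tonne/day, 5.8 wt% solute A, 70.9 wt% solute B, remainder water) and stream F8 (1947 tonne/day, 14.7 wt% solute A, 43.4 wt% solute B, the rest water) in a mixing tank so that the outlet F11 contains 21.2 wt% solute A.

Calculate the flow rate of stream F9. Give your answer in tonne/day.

592.2 tonne/day

Let F9 be the unknown flow. Total out = 2128.8 + F9.
solute A balance: 296.75 + 0.473·F9 = 0.212·(2128.8 + F9)
(0.473 − 0.212)·F9 = 0.212×2128.8 − 296.75 = 154.55
F9 = 154.55 / 0.261 = 592.15 tonne/day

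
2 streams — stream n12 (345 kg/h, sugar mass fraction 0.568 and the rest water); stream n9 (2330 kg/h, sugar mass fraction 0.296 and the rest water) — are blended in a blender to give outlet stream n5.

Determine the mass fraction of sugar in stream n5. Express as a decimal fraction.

Total flow out = 345 + 2330 = 2675 kg/h.
sugar in = 345×0.568 + 2330×0.296 = 885.64 kg/h.
sugar mass fraction in n5 = 885.64/2675 = 0.331.

0.331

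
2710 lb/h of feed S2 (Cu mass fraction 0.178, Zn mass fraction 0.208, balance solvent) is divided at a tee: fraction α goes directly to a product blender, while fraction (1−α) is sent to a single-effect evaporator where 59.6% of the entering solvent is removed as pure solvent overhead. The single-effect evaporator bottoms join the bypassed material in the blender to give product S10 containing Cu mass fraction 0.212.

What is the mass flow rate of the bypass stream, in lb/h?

All 2710×0.178 = 482.38 lb/h of Cu reaches S10, so S10 = 482.38/0.212 = 2275.4 lb/h and vapour = 434.62 lb/h.
The evaporator receives (1−α)·2710 of feed at 0.614 solvent and removes 0.596 of that solvent:
0.596×0.614×(1−α)×2710 = 434.62
(1−α) = 434.62/991.71 = 0.4383;  α = 0.5617.
Bypass flow = 0.5617×2710 = 1522.3 lb/h.

1522 lb/h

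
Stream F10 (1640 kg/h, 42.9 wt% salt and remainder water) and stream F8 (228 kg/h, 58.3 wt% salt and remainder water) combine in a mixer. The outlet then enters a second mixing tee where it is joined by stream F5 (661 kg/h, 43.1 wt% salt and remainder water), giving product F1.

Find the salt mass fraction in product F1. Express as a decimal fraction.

0.443

Overall, product flow = 2529 kg/h.
salt in = 1640×0.429 + 228×0.583 + 661×0.431 = 1121.4 kg/h.
salt fraction in F1 = 0.443.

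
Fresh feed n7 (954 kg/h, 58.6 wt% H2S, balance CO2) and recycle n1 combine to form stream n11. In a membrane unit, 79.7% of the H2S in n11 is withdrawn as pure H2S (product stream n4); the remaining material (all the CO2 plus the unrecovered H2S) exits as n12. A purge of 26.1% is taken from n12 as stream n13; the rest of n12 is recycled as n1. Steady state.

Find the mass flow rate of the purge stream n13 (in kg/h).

CO2 enters only via n7 and leaves only via the purge: 954×0.414 = 0.261×(CO2 in n12), and the membrane unit passes all CO2, so CO2 in n11 = CO2 in n12 = 1513.2 kg/h.
H2S in n11: m_A = 954×0.586 + (1−0.261)·(1−0.797)·m_A, so m_A = 559.04/0.8500 = 657.71 kg/h.
n12 = (1−0.797)×657.71 + 1513.2 = 1646.8 kg/h.
Purge n13 = 0.261×1646.8 = 429.8 kg/h.

429.8 kg/h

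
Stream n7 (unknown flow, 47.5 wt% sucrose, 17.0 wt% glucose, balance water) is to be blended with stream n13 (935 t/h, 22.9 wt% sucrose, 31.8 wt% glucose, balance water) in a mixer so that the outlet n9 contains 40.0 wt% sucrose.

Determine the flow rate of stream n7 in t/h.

Let n7 be the unknown flow. Total out = 935 + n7.
sucrose balance: 214.12 + 0.475·n7 = 0.400·(935 + n7)
(0.475 − 0.400)·n7 = 0.400×935 − 214.12 = 159.88
n7 = 159.88 / 0.075 = 2131.8 t/h

2132 t/h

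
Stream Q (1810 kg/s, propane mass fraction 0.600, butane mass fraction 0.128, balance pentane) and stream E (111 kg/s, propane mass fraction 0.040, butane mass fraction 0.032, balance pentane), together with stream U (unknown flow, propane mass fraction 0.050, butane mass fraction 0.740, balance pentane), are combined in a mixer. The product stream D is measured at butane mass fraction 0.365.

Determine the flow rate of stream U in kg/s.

1242 kg/s

Let U be the unknown flow. Total out = 1921 + U.
butane balance: 235.23 + 0.740·U = 0.365·(1921 + U)
(0.740 − 0.365)·U = 0.365×1921 − 235.23 = 465.93
U = 465.93 / 0.375 = 1242.5 kg/s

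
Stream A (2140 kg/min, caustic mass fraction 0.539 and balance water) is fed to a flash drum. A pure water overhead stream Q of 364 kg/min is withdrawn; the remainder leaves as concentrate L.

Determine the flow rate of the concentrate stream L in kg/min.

Concentrate = 2140 − 364 = 1776 kg/min.

1776 kg/min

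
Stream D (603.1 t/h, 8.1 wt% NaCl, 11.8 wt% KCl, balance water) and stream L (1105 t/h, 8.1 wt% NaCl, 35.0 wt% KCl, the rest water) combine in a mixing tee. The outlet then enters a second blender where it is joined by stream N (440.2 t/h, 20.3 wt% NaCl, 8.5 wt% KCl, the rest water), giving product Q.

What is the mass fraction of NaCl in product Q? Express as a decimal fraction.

0.1060

Overall, product flow = 2148.3 t/h.
NaCl in = 603.1×0.081 + 1105×0.081 + 440.2×0.203 = 227.72 t/h.
NaCl fraction in Q = 0.1060.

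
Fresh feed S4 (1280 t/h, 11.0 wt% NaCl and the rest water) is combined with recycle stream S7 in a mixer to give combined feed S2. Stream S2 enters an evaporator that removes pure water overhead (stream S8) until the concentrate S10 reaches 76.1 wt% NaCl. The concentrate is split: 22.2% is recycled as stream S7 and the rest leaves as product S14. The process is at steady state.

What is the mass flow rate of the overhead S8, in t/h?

1095 t/h

Overall NaCl balance (none leaves overhead): NaCl in fresh feed = NaCl in product, i.e. 1280×0.110 = (1−0.222)·S10·0.761.
S10 = 140.8/(0.761×0.778) = 237.81 t/h.
Recycle S7 = 0.222×237.81 = 52.795 t/h.
Combined feed S2 = 1280 + 52.795 = 1332.8 t/h.
Overhead S8 = S2 − S10 = 1332.8 − 237.81 = 1095 t/h.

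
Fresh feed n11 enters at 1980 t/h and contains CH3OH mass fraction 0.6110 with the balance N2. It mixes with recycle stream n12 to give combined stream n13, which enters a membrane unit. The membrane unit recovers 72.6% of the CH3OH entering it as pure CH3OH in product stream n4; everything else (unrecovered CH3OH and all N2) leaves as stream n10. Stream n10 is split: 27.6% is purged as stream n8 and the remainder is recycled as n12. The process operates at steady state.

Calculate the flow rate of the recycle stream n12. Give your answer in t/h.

N2 enters only via n11 and leaves only via the purge: 1980×0.389 = 0.276×(N2 in n10), and the membrane unit passes all N2, so N2 in n13 = N2 in n10 = 2790.7 t/h.
CH3OH in n13: m_A = 1980×0.611 + (1−0.276)·(1−0.726)·m_A, so m_A = 1209.8/0.8016 = 1509.2 t/h.
n10 = (1−0.726)×1509.2 + 2790.7 = 3204.2 t/h.
Recycle n12 = (1−0.276)×3204.2 = 2319.8 t/h.

2320 t/h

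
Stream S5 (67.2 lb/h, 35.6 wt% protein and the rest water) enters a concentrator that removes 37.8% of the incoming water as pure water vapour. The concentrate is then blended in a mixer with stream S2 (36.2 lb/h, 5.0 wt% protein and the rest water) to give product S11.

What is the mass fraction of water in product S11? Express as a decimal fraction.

Vapour removed = 0.378×0.644×67.2 = 16.359 lb/h; concentrate = 50.841 lb/h.
water reaching the mixer = 26.918 (from concentrate) + 36.2×0.950 = 61.308 lb/h.
Product flow = 50.841 + 36.2 = 87.041 lb/h; water fraction = 0.704.

0.704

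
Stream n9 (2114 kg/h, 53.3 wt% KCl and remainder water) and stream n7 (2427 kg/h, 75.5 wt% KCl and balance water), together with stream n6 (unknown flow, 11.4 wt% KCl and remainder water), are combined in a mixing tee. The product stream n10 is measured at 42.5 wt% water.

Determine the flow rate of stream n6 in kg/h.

755 kg/h

Let n6 be the unknown flow. Total out = 4541 + n6.
water balance: 1581.9 + 0.886·n6 = 0.425·(4541 + n6)
(0.886 − 0.425)·n6 = 0.425×4541 − 1581.9 = 348.07
n6 = 348.07 / 0.461 = 755.04 kg/h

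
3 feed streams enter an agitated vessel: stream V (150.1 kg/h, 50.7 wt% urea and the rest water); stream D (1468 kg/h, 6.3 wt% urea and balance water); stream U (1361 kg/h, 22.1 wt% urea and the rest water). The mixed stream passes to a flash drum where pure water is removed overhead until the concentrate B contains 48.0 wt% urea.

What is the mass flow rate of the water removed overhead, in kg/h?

urea entering = 150.1×0.507 + 1468×0.063 + 1361×0.221 = 469.37 kg/h.
All urea reports to B, so B = 469.37/0.480 = 977.85 kg/h.
Total feed = 2979.1 kg/h; overhead = 2979.1 − 977.85 = 2001.3 kg/h.

2001 kg/h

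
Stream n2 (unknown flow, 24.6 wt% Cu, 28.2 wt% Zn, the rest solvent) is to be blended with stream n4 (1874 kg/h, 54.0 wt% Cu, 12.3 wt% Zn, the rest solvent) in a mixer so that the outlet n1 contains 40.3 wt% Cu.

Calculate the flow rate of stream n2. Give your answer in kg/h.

Let n2 be the unknown flow. Total out = 1874 + n2.
Cu balance: 1012 + 0.246·n2 = 0.403·(1874 + n2)
(0.246 − 0.403)·n2 = 0.403×1874 − 1012 = -256.74
n2 = -256.74 / -0.157 = 1635.3 kg/h

1635 kg/h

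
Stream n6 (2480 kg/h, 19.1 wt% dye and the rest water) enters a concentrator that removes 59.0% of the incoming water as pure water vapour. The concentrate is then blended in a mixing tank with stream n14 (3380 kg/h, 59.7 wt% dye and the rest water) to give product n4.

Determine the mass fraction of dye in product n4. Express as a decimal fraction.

0.533

Vapour removed = 0.590×0.809×2480 = 1183.7 kg/h; concentrate = 1296.3 kg/h.
dye reaching the mixer = 473.68 (from concentrate) + 3380×0.597 = 2491.5 kg/h.
Product flow = 1296.3 + 3380 = 4676.3 kg/h; dye fraction = 0.533.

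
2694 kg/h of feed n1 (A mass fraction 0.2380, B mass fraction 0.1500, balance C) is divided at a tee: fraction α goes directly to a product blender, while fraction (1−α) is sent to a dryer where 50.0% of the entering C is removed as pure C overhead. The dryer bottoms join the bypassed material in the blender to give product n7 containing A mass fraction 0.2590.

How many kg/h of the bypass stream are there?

1980 kg/h

All 2694×0.238 = 641.17 kg/h of A reaches n7, so n7 = 641.17/0.259 = 2475.6 kg/h and vapour = 218.43 kg/h.
The evaporator receives (1−α)·2694 of feed at 0.612 C and removes 0.500 of that C:
0.500×0.612×(1−α)×2694 = 218.43
(1−α) = 218.43/824.36 = 0.2650;  α = 0.7350.
Bypass flow = 0.7350×2694 = 1980.2 kg/h.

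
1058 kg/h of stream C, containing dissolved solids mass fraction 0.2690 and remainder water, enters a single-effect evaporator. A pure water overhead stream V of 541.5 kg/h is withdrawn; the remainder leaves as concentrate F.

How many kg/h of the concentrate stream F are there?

Concentrate = 1058 − 541.5 = 516.5 kg/h.

516.5 kg/h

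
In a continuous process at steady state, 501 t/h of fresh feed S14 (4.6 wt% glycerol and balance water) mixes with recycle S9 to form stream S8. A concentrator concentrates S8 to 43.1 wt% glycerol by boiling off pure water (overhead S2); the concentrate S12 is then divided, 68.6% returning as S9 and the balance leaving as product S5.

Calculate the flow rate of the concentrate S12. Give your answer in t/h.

Overall glycerol balance (none leaves overhead): glycerol in fresh feed = glycerol in product, i.e. 501×0.046 = (1−0.686)·S12·0.431.
S12 = 23.046/(0.431×0.314) = 170.29 t/h.

170.3 t/h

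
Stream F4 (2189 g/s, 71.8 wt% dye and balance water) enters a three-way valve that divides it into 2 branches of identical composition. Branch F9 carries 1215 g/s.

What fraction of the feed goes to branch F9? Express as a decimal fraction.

Fraction to F9 = 1215/2189 = 0.5550.

0.555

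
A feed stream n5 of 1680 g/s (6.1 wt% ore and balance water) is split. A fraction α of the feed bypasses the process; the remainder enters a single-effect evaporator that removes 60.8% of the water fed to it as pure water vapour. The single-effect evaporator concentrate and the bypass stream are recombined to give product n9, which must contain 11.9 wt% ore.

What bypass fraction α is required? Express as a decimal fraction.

0.146

All 1680×0.061 = 102.48 g/s of ore reaches n9, so n9 = 102.48/0.119 = 861.18 g/s and vapour = 818.82 g/s.
The evaporator receives (1−α)·1680 of feed at 0.939 water and removes 0.608 of that water:
0.608×0.939×(1−α)×1680 = 818.82
(1−α) = 818.82/959.13 = 0.8537;  α = 0.1463.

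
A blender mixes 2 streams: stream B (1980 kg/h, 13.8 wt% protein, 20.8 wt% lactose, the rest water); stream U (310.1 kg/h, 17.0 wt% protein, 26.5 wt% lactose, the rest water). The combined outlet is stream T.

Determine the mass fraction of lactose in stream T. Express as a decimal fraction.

Total flow out = 1980 + 310.1 = 2290.1 kg/h.
lactose in = 1980×0.208 + 310.1×0.265 = 494.02 kg/h.
lactose mass fraction in T = 494.02/2290.1 = 0.2157.

0.2157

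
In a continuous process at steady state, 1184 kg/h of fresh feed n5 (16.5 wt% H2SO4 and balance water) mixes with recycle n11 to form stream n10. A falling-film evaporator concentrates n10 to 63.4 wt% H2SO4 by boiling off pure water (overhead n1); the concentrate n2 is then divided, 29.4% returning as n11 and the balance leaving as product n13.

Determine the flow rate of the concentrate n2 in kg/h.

436.5 kg/h

Overall H2SO4 balance (none leaves overhead): H2SO4 in fresh feed = H2SO4 in product, i.e. 1184×0.165 = (1−0.294)·n2·0.634.
n2 = 195.36/(0.634×0.706) = 436.46 kg/h.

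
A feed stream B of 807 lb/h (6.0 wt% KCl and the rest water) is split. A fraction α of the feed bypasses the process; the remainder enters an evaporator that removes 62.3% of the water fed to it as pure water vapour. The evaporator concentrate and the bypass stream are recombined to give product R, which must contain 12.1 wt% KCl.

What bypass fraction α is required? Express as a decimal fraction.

0.139

All 807×0.060 = 48.42 lb/h of KCl reaches R, so R = 48.42/0.121 = 400.17 lb/h and vapour = 406.83 lb/h.
The evaporator receives (1−α)·807 of feed at 0.940 water and removes 0.623 of that water:
0.623×0.940×(1−α)×807 = 406.83
(1−α) = 406.83/472.6 = 0.8609;  α = 0.1391.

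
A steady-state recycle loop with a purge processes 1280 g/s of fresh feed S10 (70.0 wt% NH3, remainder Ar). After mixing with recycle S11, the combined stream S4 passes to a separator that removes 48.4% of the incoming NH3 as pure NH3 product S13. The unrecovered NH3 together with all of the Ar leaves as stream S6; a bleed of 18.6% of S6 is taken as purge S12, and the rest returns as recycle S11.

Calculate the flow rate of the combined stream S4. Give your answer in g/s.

Ar enters only via S10 and leaves only via the purge: 1280×0.300 = 0.186×(Ar in S6), and the separator passes all Ar, so Ar in S4 = Ar in S6 = 2064.5 g/s.
NH3 in S4: m_A = 1280×0.700 + (1−0.186)·(1−0.484)·m_A, so m_A = 896/0.5800 = 1544.9 g/s.
S4 = 1544.9 + 2064.5 = 3609.4 g/s.

3609 g/s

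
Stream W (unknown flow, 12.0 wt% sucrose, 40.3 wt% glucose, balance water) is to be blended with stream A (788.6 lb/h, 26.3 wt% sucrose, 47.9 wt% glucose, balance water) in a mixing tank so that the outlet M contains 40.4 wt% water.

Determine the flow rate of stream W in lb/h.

1577 lb/h

Let W be the unknown flow. Total out = 788.6 + W.
water balance: 203.46 + 0.477·W = 0.404·(788.6 + W)
(0.477 − 0.404)·W = 0.404×788.6 − 203.46 = 115.14
W = 115.14 / 0.073 = 1577.2 lb/h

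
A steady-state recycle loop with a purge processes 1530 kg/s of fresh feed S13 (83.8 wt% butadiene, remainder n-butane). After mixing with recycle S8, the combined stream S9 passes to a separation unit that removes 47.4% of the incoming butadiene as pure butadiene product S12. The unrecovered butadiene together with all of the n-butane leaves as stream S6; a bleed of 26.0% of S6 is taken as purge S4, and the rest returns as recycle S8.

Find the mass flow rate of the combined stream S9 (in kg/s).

n-butane enters only via S13 and leaves only via the purge: 1530×0.162 = 0.260×(n-butane in S6), and the separation unit passes all n-butane, so n-butane in S9 = n-butane in S6 = 953.31 kg/s.
butadiene in S9: m_A = 1530×0.838 + (1−0.260)·(1−0.474)·m_A, so m_A = 1282.1/0.6108 = 2099.3 kg/s.
S9 = 2099.3 + 953.31 = 3052.6 kg/s.

3053 kg/s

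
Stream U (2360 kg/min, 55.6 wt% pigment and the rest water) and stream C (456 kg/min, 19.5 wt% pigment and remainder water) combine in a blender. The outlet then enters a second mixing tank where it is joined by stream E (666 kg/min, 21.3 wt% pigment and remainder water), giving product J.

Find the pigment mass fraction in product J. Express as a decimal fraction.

0.443

Overall, product flow = 3482 kg/min.
pigment in = 2360×0.556 + 456×0.195 + 666×0.213 = 1542.9 kg/min.
pigment fraction in J = 0.443.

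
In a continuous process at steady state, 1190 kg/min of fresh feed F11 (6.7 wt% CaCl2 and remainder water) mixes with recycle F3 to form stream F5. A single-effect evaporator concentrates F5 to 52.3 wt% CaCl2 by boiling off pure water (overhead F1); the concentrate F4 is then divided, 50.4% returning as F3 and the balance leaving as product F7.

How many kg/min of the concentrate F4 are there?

307.4 kg/min

Overall CaCl2 balance (none leaves overhead): CaCl2 in fresh feed = CaCl2 in product, i.e. 1190×0.067 = (1−0.504)·F4·0.523.
F4 = 79.73/(0.523×0.496) = 307.35 kg/min.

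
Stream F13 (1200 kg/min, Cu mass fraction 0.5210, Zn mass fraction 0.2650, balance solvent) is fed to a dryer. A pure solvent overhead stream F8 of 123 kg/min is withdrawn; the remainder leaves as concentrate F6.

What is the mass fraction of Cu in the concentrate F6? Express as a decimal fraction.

0.5805

Cu is not removed: 1200×0.521 = 625.2 kg/min of Cu enters F6.
Concentrate = 1200 − 123 = 1077 kg/min.
Mass fraction = 625.2/1077 = 0.5805.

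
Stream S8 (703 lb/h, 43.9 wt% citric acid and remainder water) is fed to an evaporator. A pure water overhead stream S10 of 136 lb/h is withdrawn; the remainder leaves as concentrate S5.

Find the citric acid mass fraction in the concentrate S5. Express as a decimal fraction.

citric acid is not removed: 703×0.439 = 308.62 lb/h of citric acid enters S5.
Concentrate = 703 − 136 = 567 lb/h.
Mass fraction = 308.62/567 = 0.5443.

0.5443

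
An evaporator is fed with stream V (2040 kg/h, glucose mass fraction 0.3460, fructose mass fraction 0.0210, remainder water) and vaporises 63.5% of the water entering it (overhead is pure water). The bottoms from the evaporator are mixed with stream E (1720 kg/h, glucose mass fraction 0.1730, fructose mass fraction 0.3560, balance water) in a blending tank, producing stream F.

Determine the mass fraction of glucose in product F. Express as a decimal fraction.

Vapour removed = 0.635×0.633×2040 = 819.99 kg/h; concentrate = 1220 kg/h.
glucose reaching the mixer = 705.84 (from concentrate) + 1720×0.173 = 1003.4 kg/h.
Product flow = 1220 + 1720 = 2940 kg/h; glucose fraction = 0.3413.

0.3413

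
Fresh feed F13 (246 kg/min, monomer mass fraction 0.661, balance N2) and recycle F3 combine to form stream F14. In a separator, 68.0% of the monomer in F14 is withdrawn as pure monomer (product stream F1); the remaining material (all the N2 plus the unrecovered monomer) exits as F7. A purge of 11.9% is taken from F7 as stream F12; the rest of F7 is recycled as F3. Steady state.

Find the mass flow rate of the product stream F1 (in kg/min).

154 kg/min

monomer in F14: m_A = 246×0.661 + (1−0.119)·(1−0.680)·m_A, so m_A = 162.61/0.7181 = 226.45 kg/min.
Product F1 = 0.680×226.45 = 153.98 kg/min.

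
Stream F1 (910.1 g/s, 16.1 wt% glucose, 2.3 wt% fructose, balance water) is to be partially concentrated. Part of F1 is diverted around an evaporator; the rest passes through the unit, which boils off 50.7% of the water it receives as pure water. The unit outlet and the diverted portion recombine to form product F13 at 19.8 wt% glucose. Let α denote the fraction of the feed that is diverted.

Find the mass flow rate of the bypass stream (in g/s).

All 910.1×0.161 = 146.53 g/s of glucose reaches F13, so F13 = 146.53/0.198 = 740.03 g/s and vapour = 170.07 g/s.
The evaporator receives (1−α)·910.1 of feed at 0.816 water and removes 0.507 of that water:
0.507×0.816×(1−α)×910.1 = 170.07
(1−α) = 170.07/376.52 = 0.4517;  α = 0.5483.
Bypass flow = 0.5483×910.1 = 499.02 g/s.

499 g/s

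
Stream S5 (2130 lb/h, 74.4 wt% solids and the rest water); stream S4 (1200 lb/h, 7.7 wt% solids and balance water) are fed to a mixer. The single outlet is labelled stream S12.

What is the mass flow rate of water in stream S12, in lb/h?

1653 lb/h

water out = water in = 2130×0.256 + 1200×0.923 = 1652.9 lb/h.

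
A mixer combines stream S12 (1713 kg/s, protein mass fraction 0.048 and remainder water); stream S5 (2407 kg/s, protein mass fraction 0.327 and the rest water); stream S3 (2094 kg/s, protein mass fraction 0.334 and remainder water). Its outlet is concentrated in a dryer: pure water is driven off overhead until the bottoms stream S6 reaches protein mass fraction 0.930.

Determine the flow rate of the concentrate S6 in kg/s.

1687 kg/s

protein entering = 1713×0.048 + 2407×0.327 + 2094×0.334 = 1568.7 kg/s.
All protein reports to S6, so S6 = 1568.7/0.930 = 1686.8 kg/s.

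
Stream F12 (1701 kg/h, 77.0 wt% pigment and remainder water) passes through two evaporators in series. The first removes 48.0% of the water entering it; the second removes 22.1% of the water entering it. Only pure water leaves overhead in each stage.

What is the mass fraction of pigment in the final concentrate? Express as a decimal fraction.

0.8921

water in feed = 1701×0.230 = 391.23 kg/h.
After stage 1: water left = (1−0.480)×391.23 = 203.44; stream total = 1513.2 kg/h.
After stage 2: water left = (1−0.221)×203.44 = 158.48; final concentrate = 1468.2 kg/h.
pigment fraction = 1309.8/1468.2 = 0.8921.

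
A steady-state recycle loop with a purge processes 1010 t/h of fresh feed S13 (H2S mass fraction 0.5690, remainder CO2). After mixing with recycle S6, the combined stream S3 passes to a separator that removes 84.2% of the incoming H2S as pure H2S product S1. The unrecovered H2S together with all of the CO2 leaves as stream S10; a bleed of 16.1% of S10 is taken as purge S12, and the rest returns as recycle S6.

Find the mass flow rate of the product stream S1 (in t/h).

557.8 t/h

H2S in S3: m_A = 1010×0.569 + (1−0.161)·(1−0.842)·m_A, so m_A = 574.69/0.8674 = 662.51 t/h.
Product S1 = 0.842×662.51 = 557.84 t/h.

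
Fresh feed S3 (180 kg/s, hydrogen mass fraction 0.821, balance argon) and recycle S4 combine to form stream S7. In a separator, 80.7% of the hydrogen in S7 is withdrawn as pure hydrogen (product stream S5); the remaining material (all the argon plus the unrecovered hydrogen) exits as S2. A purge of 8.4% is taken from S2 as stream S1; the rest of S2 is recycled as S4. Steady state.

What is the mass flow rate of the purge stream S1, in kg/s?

35.13 kg/s

argon enters only via S3 and leaves only via the purge: 180×0.179 = 0.084×(argon in S2), and the separator passes all argon, so argon in S7 = argon in S2 = 383.57 kg/s.
hydrogen in S7: m_A = 180×0.821 + (1−0.084)·(1−0.807)·m_A, so m_A = 147.78/0.8232 = 179.52 kg/s.
S2 = (1−0.807)×179.52 + 383.57 = 418.22 kg/s.
Purge S1 = 0.084×418.22 = 35.13 kg/s.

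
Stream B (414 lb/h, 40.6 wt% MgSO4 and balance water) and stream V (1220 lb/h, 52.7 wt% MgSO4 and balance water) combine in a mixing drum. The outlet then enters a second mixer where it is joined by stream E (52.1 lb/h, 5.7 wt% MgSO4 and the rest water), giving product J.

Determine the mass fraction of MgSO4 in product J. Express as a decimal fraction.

Overall, product flow = 1686.1 lb/h.
MgSO4 in = 414×0.406 + 1220×0.527 + 52.1×0.057 = 813.99 lb/h.
MgSO4 fraction in J = 0.4828.

0.4828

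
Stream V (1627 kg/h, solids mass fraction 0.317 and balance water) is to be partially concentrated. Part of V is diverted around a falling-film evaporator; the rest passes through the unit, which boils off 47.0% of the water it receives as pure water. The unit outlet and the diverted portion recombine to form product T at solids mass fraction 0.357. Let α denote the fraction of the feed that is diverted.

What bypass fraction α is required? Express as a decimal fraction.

All 1627×0.317 = 515.76 kg/h of solids reaches T, so T = 515.76/0.357 = 1444.7 kg/h and vapour = 182.3 kg/h.
The evaporator receives (1−α)·1627 of feed at 0.683 water and removes 0.470 of that water:
0.470×0.683×(1−α)×1627 = 182.3
(1−α) = 182.3/522.28 = 0.3490;  α = 0.6510.

0.651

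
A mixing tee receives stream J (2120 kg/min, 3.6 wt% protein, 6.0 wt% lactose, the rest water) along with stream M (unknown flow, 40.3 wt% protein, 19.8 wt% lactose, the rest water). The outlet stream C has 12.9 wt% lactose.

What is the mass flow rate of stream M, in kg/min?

Let M be the unknown flow. Total out = 2120 + M.
lactose balance: 127.2 + 0.198·M = 0.129·(2120 + M)
(0.198 − 0.129)·M = 0.129×2120 − 127.2 = 146.28
M = 146.28 / 0.069 = 2120 kg/min

2120 kg/min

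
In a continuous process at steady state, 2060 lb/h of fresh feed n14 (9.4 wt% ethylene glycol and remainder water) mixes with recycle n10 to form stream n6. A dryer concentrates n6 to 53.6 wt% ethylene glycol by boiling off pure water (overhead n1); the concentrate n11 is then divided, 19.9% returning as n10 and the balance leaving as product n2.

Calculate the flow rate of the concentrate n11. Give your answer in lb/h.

451 lb/h

Overall ethylene glycol balance (none leaves overhead): ethylene glycol in fresh feed = ethylene glycol in product, i.e. 2060×0.094 = (1−0.199)·n11·0.536.
n11 = 193.64/(0.536×0.801) = 451.02 lb/h.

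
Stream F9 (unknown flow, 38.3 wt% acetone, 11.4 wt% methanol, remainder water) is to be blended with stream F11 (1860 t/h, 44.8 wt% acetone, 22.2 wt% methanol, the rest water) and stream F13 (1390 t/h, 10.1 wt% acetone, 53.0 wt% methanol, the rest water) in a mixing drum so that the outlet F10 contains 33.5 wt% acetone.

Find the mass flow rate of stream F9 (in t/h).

Let F9 be the unknown flow. Total out = 3250 + F9.
acetone balance: 973.67 + 0.383·F9 = 0.335·(3250 + F9)
(0.383 − 0.335)·F9 = 0.335×3250 − 973.67 = 115.08
F9 = 115.08 / 0.048 = 2397.5 t/h

2398 t/h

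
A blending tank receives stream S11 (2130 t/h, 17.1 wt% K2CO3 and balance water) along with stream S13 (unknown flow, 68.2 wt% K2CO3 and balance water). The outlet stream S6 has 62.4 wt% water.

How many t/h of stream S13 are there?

1427 t/h

Let S13 be the unknown flow. Total out = 2130 + S13.
water balance: 1765.8 + 0.318·S13 = 0.624·(2130 + S13)
(0.318 − 0.624)·S13 = 0.624×2130 − 1765.8 = -436.65
S13 = -436.65 / -0.306 = 1427 t/h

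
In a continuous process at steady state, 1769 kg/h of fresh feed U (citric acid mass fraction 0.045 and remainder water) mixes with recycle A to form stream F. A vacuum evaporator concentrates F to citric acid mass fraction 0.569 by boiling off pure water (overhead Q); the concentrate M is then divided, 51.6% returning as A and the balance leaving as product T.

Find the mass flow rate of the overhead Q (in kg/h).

1629 kg/h

Overall citric acid balance (none leaves overhead): citric acid in fresh feed = citric acid in product, i.e. 1769×0.045 = (1−0.516)·M·0.569.
M = 79.605/(0.569×0.484) = 289.06 kg/h.
Recycle A = 0.516×289.06 = 149.15 kg/h.
Combined feed F = 1769 + 149.15 = 1918.2 kg/h.
Overhead Q = F − M = 1918.2 − 289.06 = 1629.1 kg/h.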